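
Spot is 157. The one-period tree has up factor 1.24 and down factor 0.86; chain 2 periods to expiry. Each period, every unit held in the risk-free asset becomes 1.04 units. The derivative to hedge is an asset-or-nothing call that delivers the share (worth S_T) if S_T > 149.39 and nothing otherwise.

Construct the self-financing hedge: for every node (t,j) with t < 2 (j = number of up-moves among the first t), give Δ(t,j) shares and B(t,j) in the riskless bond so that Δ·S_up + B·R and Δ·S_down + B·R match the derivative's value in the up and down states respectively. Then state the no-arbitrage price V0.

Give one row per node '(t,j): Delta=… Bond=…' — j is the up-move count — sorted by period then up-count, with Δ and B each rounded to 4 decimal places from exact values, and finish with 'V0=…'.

Under the risk-neutral measure, an up-move has probability p* = (R−d)/(u−d) = 0.4737 and values discount at R = 1.04.
Payoff layer (t=2): V(2,0)=0.0000, V(2,1)=167.4248, V(2,2)=241.4032
(1,0): S=135.0200. Δ = (V_up−V_dn)/(S_up−S_dn) = (167.4248−0.0000)/(167.4248−116.1172) = 3.2632. V = [p*·167.4248 + (1−p*)·0.0000]/1.04 = 76.2562. B = V − Δ·S = -364.3353.
(1,1): S=194.6800. Δ = (V_up−V_dn)/(S_up−S_dn) = (241.4032−167.4248)/(241.4032−167.4248) = 1.0000. V = [p*·241.4032 + (1−p*)·167.4248]/1.04 = 194.6800. B = V − Δ·S = 0.0000.
(0,0): S=157.0000. Δ = (V_up−V_dn)/(S_up−S_dn) = (194.6800−76.2562)/(194.6800−135.0200) = 1.9850. V = [p*·194.6800 + (1−p*)·76.2562]/1.04 = 127.2613. B = V − Δ·S = -184.3802.
Root portfolio cost Δ·157+B reproduces V0=127.2613.

(0,0): Delta=1.9850 Bond=-184.3802
(1,0): Delta=3.2632 Bond=-364.3353
(1,1): Delta=1.0000 Bond=0.0000
V0=127.2613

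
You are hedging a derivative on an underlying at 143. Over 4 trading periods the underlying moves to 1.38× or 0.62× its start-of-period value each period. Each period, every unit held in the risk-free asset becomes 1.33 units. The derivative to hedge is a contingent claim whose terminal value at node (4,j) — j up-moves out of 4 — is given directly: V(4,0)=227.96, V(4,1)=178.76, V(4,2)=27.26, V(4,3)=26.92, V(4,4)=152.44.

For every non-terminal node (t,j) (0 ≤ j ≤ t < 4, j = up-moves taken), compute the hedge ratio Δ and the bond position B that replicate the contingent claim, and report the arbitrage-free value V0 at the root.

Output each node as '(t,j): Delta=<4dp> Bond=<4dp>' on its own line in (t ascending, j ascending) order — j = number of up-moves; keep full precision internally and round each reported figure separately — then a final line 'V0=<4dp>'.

(0,0): Delta=0.3928 Bond=-16.9549
(1,0): Delta=-0.1605 Bond=26.5062
(1,1): Delta=0.4103 Bond=-26.0047
(2,0): Delta=-2.6055 Bond=169.6526
(2,1): Delta=-0.0832 Bond=25.7885
(2,2): Delta=0.4259 Bond=-38.8380
(3,0): Delta=-1.8995 Bond=201.5766
(3,1): Delta=-2.6278 Bond=227.3324
(3,2): Delta=-0.0026 Bond=20.7048
(3,3): Delta=0.4395 Bond=-56.7503
V0=39.2139

Risk-neutral probability p* = (R−d)/(u−d) = (1.33−0.62)/(1.38−0.62) = 0.9342.
Payoff layer (t=4): V(4,0)=227.9600, V(4,1)=178.7600, V(4,2)=27.2600, V(4,3)=26.9200, V(4,4)=152.4400
(3,0): S=34.0809. Δ = (V_up−V_dn)/(S_up−S_dn) = (178.7600−227.9600)/(47.0316−21.1302) = -1.8995. V = [p*·178.7600 + (1−p*)·227.9600]/1.33 = 136.8397. B = V − Δ·S = 201.5766.
(3,1): S=75.8575. Δ = (V_up−V_dn)/(S_up−S_dn) = (27.2600−178.7600)/(104.6833−47.0316) = -2.6278. V = [p*·27.2600 + (1−p*)·178.7600]/1.33 = 27.9903. B = V − Δ·S = 227.3324.
(3,2): S=168.8441. Δ = (V_up−V_dn)/(S_up−S_dn) = (26.9200−27.2600)/(233.0049−104.6833) = -0.0026. V = [p*·26.9200 + (1−p*)·27.2600]/1.33 = 20.2574. B = V − Δ·S = 20.7048.
(3,3): S=375.8143. Δ = (V_up−V_dn)/(S_up−S_dn) = (152.4400−26.9200)/(518.6237−233.0049) = 0.4395. V = [p*·152.4400 + (1−p*)·26.9200]/1.33 = 108.4076. B = V − Δ·S = -56.7503.
(2,0): S=54.9692. Δ = (V_up−V_dn)/(S_up−S_dn) = (27.9903−136.8397)/(75.8575−34.0809) = -2.6055. V = [p*·27.9903 + (1−p*)·136.8397]/1.33 = 26.4297. B = V − Δ·S = 169.6526.
(2,1): S=122.3508. Δ = (V_up−V_dn)/(S_up−S_dn) = (20.2574−27.9903)/(168.8441−75.8575) = -0.0832. V = [p*·20.2574 + (1−p*)·27.9903]/1.33 = 15.6137. B = V − Δ·S = 25.7885.
(2,2): S=272.3292. Δ = (V_up−V_dn)/(S_up−S_dn) = (108.4076−20.2574)/(375.8143−168.8441) = 0.4259. V = [p*·108.4076 + (1−p*)·20.2574]/1.33 = 77.1491. B = V − Δ·S = -38.8380.
(1,0): S=88.6600. Δ = (V_up−V_dn)/(S_up−S_dn) = (15.6137−26.4297)/(122.3508−54.9692) = -0.1605. V = [p*·15.6137 + (1−p*)·26.4297]/1.33 = 12.2746. B = V − Δ·S = 26.5062.
(1,1): S=197.3400. Δ = (V_up−V_dn)/(S_up−S_dn) = (77.1491−15.6137)/(272.3292−122.3508) = 0.4103. V = [p*·77.1491 + (1−p*)·15.6137]/1.33 = 54.9629. B = V − Δ·S = -26.0047.
(0,0): S=143.0000. Δ = (V_up−V_dn)/(S_up−S_dn) = (54.9629−12.2746)/(197.3400−88.6600) = 0.3928. V = [p*·54.9629 + (1−p*)·12.2746]/1.33 = 39.2139. B = V − Δ·S = -16.9549.
Root portfolio cost Δ·143+B reproduces V0=39.2139.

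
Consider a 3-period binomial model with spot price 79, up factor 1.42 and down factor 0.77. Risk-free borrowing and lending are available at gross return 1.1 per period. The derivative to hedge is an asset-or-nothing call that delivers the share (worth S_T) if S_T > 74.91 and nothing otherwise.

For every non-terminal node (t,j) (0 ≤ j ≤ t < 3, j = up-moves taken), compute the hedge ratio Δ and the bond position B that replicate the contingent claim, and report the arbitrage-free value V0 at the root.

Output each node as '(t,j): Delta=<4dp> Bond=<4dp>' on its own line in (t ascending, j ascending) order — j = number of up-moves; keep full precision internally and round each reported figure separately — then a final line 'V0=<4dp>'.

(0,0): Delta=1.4163 Bond=-54.5709
(1,0): Delta=1.4318 Bond=-60.9659
(1,1): Delta=1.4082 Bond=-59.1185
(2,0): Delta=0.0000 Bond=0.0000
(2,1): Delta=2.1846 Bond=-132.0928
(2,2): Delta=1.0000 Bond=0.0000
V0=57.3203

Since d<R<u, set p* = (R−d)/(u−d) = 0.5077; price each node as the discounted p*-expectation of its children.
At expiry t=3: V(3,0)=0.0000, V(3,1)=0.0000, V(3,2)=122.6576, V(3,3)=226.1998
  t=2,j=0: stock 46.8391 → up 66.5115 (V=0.0000), down 36.0661 (V=0.0000). Price 0.0000; hedge Δ=0.0000, bond B=0.0000.
  t=2,j=1: stock 86.3786 → up 122.6576 (V=122.6576), down 66.5115 (V=0.0000). Price 56.6112; hedge Δ=2.1846, bond B=-132.0928.
  t=2,j=2: stock 159.2956 → up 226.1998 (V=226.1998), down 122.6576 (V=122.6576). Price 159.2956; hedge Δ=1.0000, bond B=0.0000.
  t=1,j=0: stock 60.8300 → up 86.3786 (V=56.6112), down 46.8391 (V=0.0000). Price 26.1282; hedge Δ=1.4318, bond B=-60.9659.
  t=1,j=1: stock 112.1800 → up 159.2956 (V=159.2956), down 86.3786 (V=56.6112). Price 98.8575; hedge Δ=1.4082, bond B=-59.1185.
  t=0,j=0: stock 79.0000 → up 112.1800 (V=98.8575), down 60.8300 (V=26.1282). Price 57.3203; hedge Δ=1.4163, bond B=-54.5709.
Root portfolio cost Δ·79+B reproduces V0=57.3203.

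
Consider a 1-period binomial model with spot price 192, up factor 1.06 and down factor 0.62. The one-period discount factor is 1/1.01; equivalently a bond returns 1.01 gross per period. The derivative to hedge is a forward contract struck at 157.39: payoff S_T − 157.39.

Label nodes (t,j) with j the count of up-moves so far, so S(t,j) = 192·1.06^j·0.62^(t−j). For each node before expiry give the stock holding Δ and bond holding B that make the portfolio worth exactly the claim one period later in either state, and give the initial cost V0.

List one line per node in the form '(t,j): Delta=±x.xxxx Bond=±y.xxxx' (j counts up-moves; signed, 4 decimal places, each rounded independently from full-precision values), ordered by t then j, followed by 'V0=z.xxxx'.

(0,0): Delta=1.0000 Bond=-155.8317
V0=36.1683

No-arbitrage ⇒ martingale measure with p* = (R−d)/(u−d) = 0.8864.
Terminal payoffs: V(1,0)=-38.3500, V(1,1)=46.1300
  t=0,j=0: stock 192.0000 → up 203.5200 (V=46.1300), down 119.0400 (V=-38.3500). Price 36.1683; hedge Δ=1.0000, bond B=-155.8317.
Root portfolio cost Δ·192+B reproduces V0=36.1683.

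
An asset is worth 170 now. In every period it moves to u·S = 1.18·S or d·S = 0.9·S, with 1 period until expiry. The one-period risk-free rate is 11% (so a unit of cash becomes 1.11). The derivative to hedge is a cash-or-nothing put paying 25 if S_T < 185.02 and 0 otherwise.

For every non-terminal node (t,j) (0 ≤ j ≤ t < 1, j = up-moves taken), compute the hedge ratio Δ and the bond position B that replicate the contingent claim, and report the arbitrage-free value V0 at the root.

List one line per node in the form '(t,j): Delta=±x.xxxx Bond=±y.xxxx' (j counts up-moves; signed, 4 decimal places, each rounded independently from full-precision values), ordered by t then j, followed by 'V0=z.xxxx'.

Risk-neutral probability p* = (R−d)/(u−d) = (1.11−0.9)/(1.18−0.9) = 0.7500.
Payoff layer (t=1): V(1,0)=25.0000, V(1,1)=0.0000
  t=0,j=0: stock 170.0000 → up 200.6000 (V=0.0000), down 153.0000 (V=25.0000). Price 5.6306; hedge Δ=-0.5252, bond B=94.9163.
The time-0 hedge costs 5.6306, which is the no-arbitrage price.

(0,0): Delta=-0.5252 Bond=94.9163
V0=5.6306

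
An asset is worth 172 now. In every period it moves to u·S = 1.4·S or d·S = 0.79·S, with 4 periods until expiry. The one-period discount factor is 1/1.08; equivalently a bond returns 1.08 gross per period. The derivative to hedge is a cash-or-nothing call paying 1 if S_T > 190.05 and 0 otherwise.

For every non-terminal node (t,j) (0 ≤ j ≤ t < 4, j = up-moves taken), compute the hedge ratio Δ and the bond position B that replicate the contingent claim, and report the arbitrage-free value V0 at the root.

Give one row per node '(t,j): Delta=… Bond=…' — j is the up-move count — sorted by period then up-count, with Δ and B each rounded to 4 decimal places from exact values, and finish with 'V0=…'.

(0,0): Delta=0.0030 Bond=-0.0332
(1,0): Delta=0.0052 Bond=-0.3334
(1,1): Delta=0.0016 Bond=0.2925
(2,0): Delta=0.0067 Bond=-0.5279
(2,1): Delta=0.0042 Bond=-0.1749
(2,2): Delta=0.0000 Bond=0.8573
(3,0): Delta=0.0000 Bond=0.0000
(3,1): Delta=0.0109 Bond=-1.1991
(3,2): Delta=0.0000 Bond=0.9259
(3,3): Delta=0.0000 Bond=0.9259
V0=0.4776

Since d<R<u, set p* = (R−d)/(u−d) = 0.4754; price each node as the discounted p*-expectation of its children.
Terminal payoffs: V(4,0)=0.0000, V(4,1)=0.0000, V(4,2)=1.0000, V(4,3)=1.0000, V(4,4)=1.0000
(3,0): S=84.8027. Δ = (V_up−V_dn)/(S_up−S_dn) = (0.0000−0.0000)/(118.7238−66.9941) = 0.0000. V = [p*·0.0000 + (1−p*)·0.0000]/1.08 = 0.0000. B = V − Δ·S = 0.0000.
(3,1): S=150.2833. Δ = (V_up−V_dn)/(S_up−S_dn) = (1.0000−0.0000)/(210.3966−118.7238) = 0.0109. V = [p*·1.0000 + (1−p*)·0.0000]/1.08 = 0.4402. B = V − Δ·S = -1.1991.
(3,2): S=266.3248. Δ = (V_up−V_dn)/(S_up−S_dn) = (1.0000−1.0000)/(372.8547−210.3966) = 0.0000. V = [p*·1.0000 + (1−p*)·1.0000]/1.08 = 0.9259. B = V − Δ·S = 0.9259.
(3,3): S=471.9680. Δ = (V_up−V_dn)/(S_up−S_dn) = (1.0000−1.0000)/(660.7552−372.8547) = 0.0000. V = [p*·1.0000 + (1−p*)·1.0000]/1.08 = 0.9259. B = V − Δ·S = 0.9259.
(2,0): S=107.3452. Δ = (V_up−V_dn)/(S_up−S_dn) = (0.4402−0.0000)/(150.2833−84.8027) = 0.0067. V = [p*·0.4402 + (1−p*)·0.0000]/1.08 = 0.1938. B = V − Δ·S = -0.5279.
(2,1): S=190.2320. Δ = (V_up−V_dn)/(S_up−S_dn) = (0.9259−0.4402)/(266.3248−150.2833) = 0.0042. V = [p*·0.9259 + (1−p*)·0.4402]/1.08 = 0.6214. B = V − Δ·S = -0.1749.
(2,2): S=337.1200. Δ = (V_up−V_dn)/(S_up−S_dn) = (0.9259−0.9259)/(471.9680−266.3248) = 0.0000. V = [p*·0.9259 + (1−p*)·0.9259]/1.08 = 0.8573. B = V − Δ·S = 0.8573.
(1,0): S=135.8800. Δ = (V_up−V_dn)/(S_up−S_dn) = (0.6214−0.1938)/(190.2320−107.3452) = 0.0052. V = [p*·0.6214 + (1−p*)·0.1938]/1.08 = 0.3677. B = V − Δ·S = -0.3334.
(1,1): S=240.8000. Δ = (V_up−V_dn)/(S_up−S_dn) = (0.8573−0.6214)/(337.1200−190.2320) = 0.0016. V = [p*·0.8573 + (1−p*)·0.6214]/1.08 = 0.6792. B = V − Δ·S = 0.2925.
(0,0): S=172.0000. Δ = (V_up−V_dn)/(S_up−S_dn) = (0.6792−0.3677)/(240.8000−135.8800) = 0.0030. V = [p*·0.6792 + (1−p*)·0.3677]/1.08 = 0.4776. B = V − Δ·S = -0.0332.
Check: Δ(0,0)·S0 + B(0,0) = 0.4776 = V0.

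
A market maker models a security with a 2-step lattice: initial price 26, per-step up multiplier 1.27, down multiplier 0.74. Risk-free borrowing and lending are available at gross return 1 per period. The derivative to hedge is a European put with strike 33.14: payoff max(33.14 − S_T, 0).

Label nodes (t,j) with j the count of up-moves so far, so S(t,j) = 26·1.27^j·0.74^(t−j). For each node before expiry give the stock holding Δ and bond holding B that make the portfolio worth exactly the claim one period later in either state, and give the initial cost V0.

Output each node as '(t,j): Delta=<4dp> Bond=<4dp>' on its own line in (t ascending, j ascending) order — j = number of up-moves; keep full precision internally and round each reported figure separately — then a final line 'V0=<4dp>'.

(0,0): Delta=-0.6869 Bond=27.1157
(1,0): Delta=-1.0000 Bond=33.1400
(1,1): Delta=-0.4974 Bond=20.8596
V0=9.2567

The replicating-portfolio and risk-neutral prices coincide; use p* = (1−0.74)/(1.27−0.74) = 0.4906 for the latter.
Terminal values V(2,·): V(2,0)=18.9024, V(2,1)=8.7052, V(2,2)=0.0000
(1,0): S=19.2400. Δ = (V_up−V_dn)/(S_up−S_dn) = (8.7052−18.9024)/(24.4348−14.2376) = -1.0000. V = [p*·8.7052 + (1−p*)·18.9024]/1 = 13.9000. B = V − Δ·S = 33.1400.
(1,1): S=33.0200. Δ = (V_up−V_dn)/(S_up−S_dn) = (0.0000−8.7052)/(41.9354−24.4348) = -0.4974. V = [p*·0.0000 + (1−p*)·8.7052]/1 = 4.4347. B = V − Δ·S = 20.8596.
(0,0): S=26.0000. Δ = (V_up−V_dn)/(S_up−S_dn) = (4.4347−13.9000)/(33.0200−19.2400) = -0.6869. V = [p*·4.4347 + (1−p*)·13.9000]/1 = 9.2567. B = V − Δ·S = 27.1157.
Root portfolio cost Δ·26+B reproduces V0=9.2567.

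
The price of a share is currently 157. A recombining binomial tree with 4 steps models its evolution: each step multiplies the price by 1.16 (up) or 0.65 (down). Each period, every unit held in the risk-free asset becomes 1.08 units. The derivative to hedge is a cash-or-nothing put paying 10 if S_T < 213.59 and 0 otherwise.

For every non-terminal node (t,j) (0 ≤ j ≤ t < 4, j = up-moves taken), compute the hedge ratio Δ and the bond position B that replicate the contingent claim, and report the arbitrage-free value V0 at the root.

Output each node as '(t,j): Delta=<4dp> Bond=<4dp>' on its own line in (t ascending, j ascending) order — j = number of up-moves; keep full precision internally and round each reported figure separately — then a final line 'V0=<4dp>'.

Since d<R<u, set p* = (R−d)/(u−d) = 0.8431; price each node as the discounted p*-expectation of its children.
At expiry t=4: V(4,0)=10.0000, V(4,1)=10.0000, V(4,2)=10.0000, V(4,3)=10.0000, V(4,4)=0.0000
  t=3,j=0: stock 43.1161 → up 50.0147 (V=10.0000), down 28.0255 (V=10.0000). Price 9.2593; hedge Δ=0.0000, bond B=9.2593.
  t=3,j=1: stock 76.9457 → up 89.2570 (V=10.0000), down 50.0147 (V=10.0000). Price 9.2593; hedge Δ=0.0000, bond B=9.2593.
  t=3,j=2: stock 137.3185 → up 159.2894 (V=10.0000), down 89.2570 (V=10.0000). Price 9.2593; hedge Δ=0.0000, bond B=9.2593.
  t=3,j=3: stock 245.0607 → up 284.2704 (V=0.0000), down 159.2894 (V=10.0000). Price 1.4524; hedge Δ=-0.0800, bond B=21.0603.
  t=2,j=0: stock 66.3325 → up 76.9457 (V=9.2593), down 43.1161 (V=9.2593). Price 8.5734; hedge Δ=0.0000, bond B=8.5734.
  t=2,j=1: stock 118.3780 → up 137.3185 (V=9.2593), down 76.9457 (V=9.2593). Price 8.5734; hedge Δ=0.0000, bond B=8.5734.
  t=2,j=2: stock 211.2592 → up 245.0607 (V=1.4524), down 137.3185 (V=9.2593). Price 2.4787; hedge Δ=-0.0725, bond B=17.7862.
  t=1,j=0: stock 102.0500 → up 118.3780 (V=8.5734), down 66.3325 (V=8.5734). Price 7.9383; hedge Δ=0.0000, bond B=7.9383.
  t=1,j=1: stock 182.1200 → up 211.2592 (V=2.4787), down 118.3780 (V=8.5734). Price 3.1803; hedge Δ=-0.0656, bond B=15.1306.
  t=0,j=0: stock 157.0000 → up 182.1200 (V=3.1803), down 102.0500 (V=7.9383). Price 3.6358; hedge Δ=-0.0594, bond B=12.9652.
Self-financing check: at every node Δ·S+B equals the discounted successor values.

(0,0): Delta=-0.0594 Bond=12.9652
(1,0): Delta=0.0000 Bond=7.9383
(1,1): Delta=-0.0656 Bond=15.1306
(2,0): Delta=0.0000 Bond=8.5734
(2,1): Delta=0.0000 Bond=8.5734
(2,2): Delta=-0.0725 Bond=17.7862
(3,0): Delta=0.0000 Bond=9.2593
(3,1): Delta=0.0000 Bond=9.2593
(3,2): Delta=0.0000 Bond=9.2593
(3,3): Delta=-0.0800 Bond=21.0603
V0=3.6358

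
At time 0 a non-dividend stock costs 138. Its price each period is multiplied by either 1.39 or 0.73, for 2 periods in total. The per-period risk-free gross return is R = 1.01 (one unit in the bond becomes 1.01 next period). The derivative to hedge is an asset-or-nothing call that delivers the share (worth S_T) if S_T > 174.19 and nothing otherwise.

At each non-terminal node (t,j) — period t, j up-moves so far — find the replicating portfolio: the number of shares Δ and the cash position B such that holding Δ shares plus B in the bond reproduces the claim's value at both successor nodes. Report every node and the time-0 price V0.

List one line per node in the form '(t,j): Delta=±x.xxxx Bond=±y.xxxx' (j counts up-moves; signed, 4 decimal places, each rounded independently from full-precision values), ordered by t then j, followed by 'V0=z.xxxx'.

(0,0): Delta=1.2296 Bond=-122.6476
(1,0): Delta=0.0000 Bond=0.0000
(1,1): Delta=2.1061 Bond=-291.9888
V0=47.0429

Risk-neutral probability p* = (R−d)/(u−d) = (1.01−0.73)/(1.39−0.73) = 0.4242.
Terminal values V(2,·): V(2,0)=0.0000, V(2,1)=0.0000, V(2,2)=266.6298
Node (1,0) S=100.7400: V=(p*·0.0000+(1−p*)·0.0000)/1.01=0.0000; Δ=(0.0000−0.0000)/(140.0286−73.5402)=0.0000; B=V−Δ·S=0.0000
Node (1,1) S=191.8200: V=(p*·266.6298+(1−p*)·0.0000)/1.01=111.9957; Δ=(266.6298−0.0000)/(266.6298−140.0286)=2.1061; B=V−Δ·S=-291.9888
Node (0,0) S=138.0000: V=(p*·111.9957+(1−p*)·0.0000)/1.01=47.0429; Δ=(111.9957−0.0000)/(191.8200−100.7400)=1.2296; B=V−Δ·S=-122.6476
Check: Δ(0,0)·S0 + B(0,0) = 47.0429 = V0.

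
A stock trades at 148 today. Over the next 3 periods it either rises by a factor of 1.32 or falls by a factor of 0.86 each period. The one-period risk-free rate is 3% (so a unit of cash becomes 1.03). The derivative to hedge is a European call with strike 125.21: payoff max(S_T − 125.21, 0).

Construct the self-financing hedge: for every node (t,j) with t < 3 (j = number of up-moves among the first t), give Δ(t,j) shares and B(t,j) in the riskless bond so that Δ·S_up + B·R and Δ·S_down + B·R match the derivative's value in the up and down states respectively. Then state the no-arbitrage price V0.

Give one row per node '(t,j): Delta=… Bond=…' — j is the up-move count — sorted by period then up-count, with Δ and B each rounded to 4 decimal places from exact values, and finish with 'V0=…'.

Since d<R<u, set p* = (R−d)/(u−d) = 0.3696; price each node as the discounted p*-expectation of its children.
Terminal payoffs: V(3,0)=0.0000, V(3,1)=19.2783, V(3,2)=96.5627, V(3,3)=215.1853
  t=2,j=0: stock 109.4608 → up 144.4883 (V=19.2783), down 94.1363 (V=0.0000). Price 6.9171; hedge Δ=0.3829, bond B=-34.9922.
  t=2,j=1: stock 168.0096 → up 221.7727 (V=96.5627), down 144.4883 (V=19.2783). Price 46.4465; hedge Δ=1.0000, bond B=-121.5631.
  t=2,j=2: stock 257.8752 → up 340.3953 (V=215.1853), down 221.7727 (V=96.5627). Price 136.3121; hedge Δ=1.0000, bond B=-121.5631.
  t=1,j=0: stock 127.2800 → up 168.0096 (V=46.4465), down 109.4608 (V=6.9171). Price 20.8988; hedge Δ=0.6752, bond B=-65.0347.
  t=1,j=1: stock 195.3600 → up 257.8752 (V=136.3121), down 168.0096 (V=46.4465). Price 77.3376; hedge Δ=1.0000, bond B=-118.0224.
  t=0,j=0: stock 148.0000 → up 195.3600 (V=77.3376), down 127.2800 (V=20.8988). Price 40.5404; hedge Δ=0.8290, bond B=-82.1526.
Root portfolio cost Δ·148+B reproduces V0=40.5404.

(0,0): Delta=0.8290 Bond=-82.1526
(1,0): Delta=0.6752 Bond=-65.0347
(1,1): Delta=1.0000 Bond=-118.0224
(2,0): Delta=0.3829 Bond=-34.9922
(2,1): Delta=1.0000 Bond=-121.5631
(2,2): Delta=1.0000 Bond=-121.5631
V0=40.5404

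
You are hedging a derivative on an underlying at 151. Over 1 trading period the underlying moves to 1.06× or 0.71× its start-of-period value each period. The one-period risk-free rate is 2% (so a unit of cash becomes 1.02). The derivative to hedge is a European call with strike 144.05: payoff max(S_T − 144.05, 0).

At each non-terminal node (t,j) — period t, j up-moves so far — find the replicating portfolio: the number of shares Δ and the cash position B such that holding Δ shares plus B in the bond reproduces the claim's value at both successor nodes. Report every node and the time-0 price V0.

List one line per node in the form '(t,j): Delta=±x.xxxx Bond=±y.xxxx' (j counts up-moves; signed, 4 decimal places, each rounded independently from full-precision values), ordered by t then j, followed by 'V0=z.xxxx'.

Under the risk-neutral measure, an up-move has probability p* = (R−d)/(u−d) = 0.8857 and values discount at R = 1.02.
Payoff layer (t=1): V(1,0)=0.0000, V(1,1)=16.0100
(0,0): S=151.0000. Δ = (V_up−V_dn)/(S_up−S_dn) = (16.0100−0.0000)/(160.0600−107.2100) = 0.3029. V = [p*·16.0100 + (1−p*)·0.0000]/1.02 = 13.9022. B = V − Δ·S = -31.8406.
The time-0 hedge costs 13.9022, which is the no-arbitrage price.

(0,0): Delta=0.3029 Bond=-31.8406
V0=13.9022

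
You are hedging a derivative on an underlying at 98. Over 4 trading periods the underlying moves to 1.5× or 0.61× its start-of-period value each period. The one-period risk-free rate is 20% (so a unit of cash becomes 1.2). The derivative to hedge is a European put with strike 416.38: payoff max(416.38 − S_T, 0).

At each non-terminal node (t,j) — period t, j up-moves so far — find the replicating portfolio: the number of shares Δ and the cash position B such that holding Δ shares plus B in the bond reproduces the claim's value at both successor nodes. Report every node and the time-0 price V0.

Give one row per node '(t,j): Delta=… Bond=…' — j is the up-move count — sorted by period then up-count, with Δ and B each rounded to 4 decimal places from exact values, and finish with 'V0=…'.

(0,0): Delta=-0.8459 Bond=193.1215
(1,0): Delta=-1.0000 Bond=240.9606
(1,1): Delta=-0.8140 Bond=227.0604
(2,0): Delta=-1.0000 Bond=289.1528
(2,1): Delta=-1.0000 Bond=289.1528
(2,2): Delta=-0.7755 Bond=263.9909
(3,0): Delta=-1.0000 Bond=346.9833
(3,1): Delta=-1.0000 Bond=346.9833
(3,2): Delta=-1.0000 Bond=346.9833
(3,3): Delta=-0.7291 Bond=301.4361
V0=110.2278

No-arbitrage ⇒ martingale measure with p* = (R−d)/(u−d) = 0.6629.
Payoff layer (t=4): V(4,0)=402.8111, V(4,1)=383.0138, V(4,2)=334.3320, V(4,3)=214.6225, V(4,4)=0.0000
(3,0): S=22.2441. Δ = (V_up−V_dn)/(S_up−S_dn) = (383.0138−402.8111)/(33.3662−13.5689) = -1.0000. V = [p*·383.0138 + (1−p*)·402.8111]/1.2 = 324.7392. B = V − Δ·S = 346.9833.
(3,1): S=54.6987. Δ = (V_up−V_dn)/(S_up−S_dn) = (334.3320−383.0138)/(82.0480−33.3662) = -1.0000. V = [p*·334.3320 + (1−p*)·383.0138]/1.2 = 292.2846. B = V − Δ·S = 346.9833.
(3,2): S=134.5050. Δ = (V_up−V_dn)/(S_up−S_dn) = (214.6225−334.3320)/(201.7575−82.0480) = -1.0000. V = [p*·214.6225 + (1−p*)·334.3320]/1.2 = 212.4783. B = V − Δ·S = 346.9833.
(3,3): S=330.7500. Δ = (V_up−V_dn)/(S_up−S_dn) = (0.0000−214.6225)/(496.1250−201.7575) = -0.7291. V = [p*·0.0000 + (1−p*)·214.6225]/1.2 = 60.2872. B = V − Δ·S = 301.4361.
(2,0): S=36.4658. Δ = (V_up−V_dn)/(S_up−S_dn) = (292.2846−324.7392)/(54.6987−22.2441) = -1.0000. V = [p*·292.2846 + (1−p*)·324.7392]/1.2 = 252.6870. B = V − Δ·S = 289.1528.
(2,1): S=89.6700. Δ = (V_up−V_dn)/(S_up−S_dn) = (212.4783−292.2846)/(134.5050−54.6987) = -1.0000. V = [p*·212.4783 + (1−p*)·292.2846]/1.2 = 199.4828. B = V − Δ·S = 289.1528.
(2,2): S=220.5000. Δ = (V_up−V_dn)/(S_up−S_dn) = (60.2872−212.4783)/(330.7500−134.5050) = -0.7755. V = [p*·60.2872 + (1−p*)·212.4783]/1.2 = 92.9897. B = V − Δ·S = 263.9909.
(1,0): S=59.7800. Δ = (V_up−V_dn)/(S_up−S_dn) = (199.4828−252.6870)/(89.6700−36.4658) = -1.0000. V = [p*·199.4828 + (1−p*)·252.6870]/1.2 = 181.1806. B = V − Δ·S = 240.9606.
(1,1): S=147.0000. Δ = (V_up−V_dn)/(S_up−S_dn) = (92.9897−199.4828)/(220.5000−89.6700) = -0.8140. V = [p*·92.9897 + (1−p*)·199.4828]/1.2 = 107.4052. B = V − Δ·S = 227.0604.
(0,0): S=98.0000. Δ = (V_up−V_dn)/(S_up−S_dn) = (107.4052−181.1806)/(147.0000−59.7800) = -0.8459. V = [p*·107.4052 + (1−p*)·181.1806]/1.2 = 110.2278. B = V − Δ·S = 193.1215.
Check: Δ(0,0)·S0 + B(0,0) = 110.2278 = V0.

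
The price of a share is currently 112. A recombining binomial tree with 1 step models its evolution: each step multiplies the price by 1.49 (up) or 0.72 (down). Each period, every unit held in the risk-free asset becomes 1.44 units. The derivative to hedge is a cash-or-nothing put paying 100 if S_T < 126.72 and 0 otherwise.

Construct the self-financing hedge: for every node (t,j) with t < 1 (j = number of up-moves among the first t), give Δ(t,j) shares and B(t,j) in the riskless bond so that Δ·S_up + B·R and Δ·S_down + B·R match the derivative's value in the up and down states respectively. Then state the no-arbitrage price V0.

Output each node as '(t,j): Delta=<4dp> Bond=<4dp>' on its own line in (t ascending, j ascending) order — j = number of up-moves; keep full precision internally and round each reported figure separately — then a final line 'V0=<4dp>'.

Since d<R<u, set p* = (R−d)/(u−d) = 0.9351; price each node as the discounted p*-expectation of its children.
Terminal values V(1,·): V(1,0)=100.0000, V(1,1)=0.0000
(0,0): S=112.0000. Δ = (V_up−V_dn)/(S_up−S_dn) = (0.0000−100.0000)/(166.8800−80.6400) = -1.1596. V = [p*·0.0000 + (1−p*)·100.0000]/1.44 = 4.5094. B = V − Δ·S = 134.3795.
Self-financing check: at every node Δ·S+B equals the discounted successor values.

(0,0): Delta=-1.1596 Bond=134.3795
V0=4.5094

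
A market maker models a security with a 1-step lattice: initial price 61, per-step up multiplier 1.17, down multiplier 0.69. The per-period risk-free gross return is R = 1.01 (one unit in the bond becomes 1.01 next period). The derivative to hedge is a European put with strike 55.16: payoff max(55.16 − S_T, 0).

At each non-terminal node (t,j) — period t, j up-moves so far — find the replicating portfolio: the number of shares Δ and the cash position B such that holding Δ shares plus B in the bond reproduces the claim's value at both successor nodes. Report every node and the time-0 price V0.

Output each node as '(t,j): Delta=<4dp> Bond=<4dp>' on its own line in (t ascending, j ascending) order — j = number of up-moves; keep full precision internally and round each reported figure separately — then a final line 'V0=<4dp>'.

The replicating-portfolio and risk-neutral prices coincide; use p* = (1.01−0.69)/(1.17−0.69) = 0.6667 for the latter.
Terminal payoffs: V(1,0)=13.0700, V(1,1)=0.0000
(0,0): S=61.0000. Δ = (V_up−V_dn)/(S_up−S_dn) = (0.0000−13.0700)/(71.3700−42.0900) = -0.4464. V = [p*·0.0000 + (1−p*)·13.0700]/1.01 = 4.3135. B = V − Δ·S = 31.5427.
Root portfolio cost Δ·61+B reproduces V0=4.3135.

(0,0): Delta=-0.4464 Bond=31.5427
V0=4.3135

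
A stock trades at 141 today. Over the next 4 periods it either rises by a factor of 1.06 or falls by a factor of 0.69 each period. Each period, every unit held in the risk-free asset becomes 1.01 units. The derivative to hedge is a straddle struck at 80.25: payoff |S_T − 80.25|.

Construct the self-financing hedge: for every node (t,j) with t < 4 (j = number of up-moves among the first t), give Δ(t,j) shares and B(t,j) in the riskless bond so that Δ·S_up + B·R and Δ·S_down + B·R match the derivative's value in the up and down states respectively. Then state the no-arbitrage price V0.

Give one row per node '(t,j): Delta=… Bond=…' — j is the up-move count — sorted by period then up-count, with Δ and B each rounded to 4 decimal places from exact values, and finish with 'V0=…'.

(0,0): Delta=0.8976 Bond=-61.3778
(1,0): Delta=0.4513 Bond=-18.5711
(1,1): Delta=0.9430 Bond=-68.7761
(2,0): Delta=-1.0000 Bond=78.6688
(2,1): Delta=0.5989 Bond=-33.9796
(2,2): Delta=0.9780 Bond=-75.0082
(3,0): Delta=-1.0000 Bond=79.4554
(3,1): Delta=-1.0000 Bond=79.4554
(3,2): Delta=0.7615 Bond=-52.0967
(3,3): Delta=1.0000 Bond=-79.4554
V0=65.1831

No-arbitrage ⇒ martingale measure with p* = (R−d)/(u−d) = 0.8649.
Terminal values V(4,·): V(4,0)=48.2894, V(4,1)=31.1510, V(4,2)=4.8226, V(4,3)=35.6239, V(4,4)=97.7593
  t=3,j=0: stock 46.3198 → up 49.0990 (V=31.1510), down 31.9606 (V=48.2894). Price 33.1357; hedge Δ=-1.0000, bond B=79.4554.
  t=3,j=1: stock 71.1579 → up 75.4274 (V=4.8226), down 49.0990 (V=31.1510). Price 8.2975; hedge Δ=-1.0000, bond B=79.4554.
  t=3,j=2: stock 109.3150 → up 115.8739 (V=35.6239), down 75.4274 (V=4.8226). Price 31.1501; hedge Δ=0.7615, bond B=-52.0967.
  t=3,j=3: stock 167.9333 → up 178.0093 (V=97.7593), down 115.8739 (V=35.6239). Price 88.4778; hedge Δ=1.0000, bond B=-79.4554.
  t=2,j=0: stock 67.1301 → up 71.1579 (V=8.2975), down 46.3198 (V=33.1357). Price 11.5387; hedge Δ=-1.0000, bond B=78.6688.
  t=2,j=1: stock 103.1274 → up 109.3150 (V=31.1501), down 71.1579 (V=8.2975). Price 27.7841; hedge Δ=0.5989, bond B=-33.9796.
  t=2,j=2: stock 158.4276 → up 167.9333 (V=88.4778), down 109.3150 (V=31.1501). Price 79.9315; hedge Δ=0.9780, bond B=-75.0082.
  t=1,j=0: stock 97.2900 → up 103.1274 (V=27.7841), down 67.1301 (V=11.5387). Price 25.3354; hedge Δ=0.4513, bond B=-18.5711.
  t=1,j=1: stock 149.4600 → up 158.4276 (V=79.9315), down 103.1274 (V=27.7841). Price 72.1629; hedge Δ=0.9430, bond B=-68.7761.
  t=0,j=0: stock 141.0000 → up 149.4600 (V=72.1629), down 97.2900 (V=25.3354). Price 65.1831; hedge Δ=0.8976, bond B=-61.3778.
Root portfolio cost Δ·141+B reproduces V0=65.1831.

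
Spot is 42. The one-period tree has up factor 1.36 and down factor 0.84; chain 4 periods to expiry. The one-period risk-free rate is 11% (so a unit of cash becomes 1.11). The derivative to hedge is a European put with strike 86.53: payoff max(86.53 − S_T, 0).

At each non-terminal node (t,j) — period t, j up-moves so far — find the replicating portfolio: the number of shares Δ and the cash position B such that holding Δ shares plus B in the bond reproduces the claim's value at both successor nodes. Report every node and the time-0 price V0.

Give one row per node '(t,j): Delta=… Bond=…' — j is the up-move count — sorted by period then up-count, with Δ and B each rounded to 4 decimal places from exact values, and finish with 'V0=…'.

(0,0): Delta=-0.7137 Bond=48.1042
(1,0): Delta=-0.9736 Bond=62.5646
(1,1): Delta=-0.5651 Bond=44.9060
(2,0): Delta=-1.0000 Bond=70.2297
(2,1): Delta=-0.9585 Bond=68.7216
(2,2): Delta=-0.3401 Bond=32.3679
(3,0): Delta=-1.0000 Bond=77.9550
(3,1): Delta=-1.0000 Bond=77.9550
(3,2): Delta=-0.9347 Bond=74.7310
(3,3): Delta=0.0000 Bond=0.0000
V0=18.1293

Since d<R<u, set p* = (R−d)/(u−d) = 0.5192; price each node as the discounted p*-expectation of its children.
Terminal payoffs: V(4,0)=65.6194, V(4,1)=52.6747, V(4,2)=31.7167, V(4,3)=0.0000, V(4,4)=0.0000
Node (3,0) S=24.8936: V=(p*·52.6747+(1−p*)·65.6194)/1.11=53.0614; Δ=(52.6747−65.6194)/(33.8553−20.9106)=-1.0000; B=V−Δ·S=77.9550
Node (3,1) S=40.3039: V=(p*·31.7167+(1−p*)·52.6747)/1.11=37.6511; Δ=(31.7167−52.6747)/(54.8133−33.8553)=-1.0000; B=V−Δ·S=77.9550
Node (3,2) S=65.2539: V=(p*·0.0000+(1−p*)·31.7167)/1.11=13.7373; Δ=(0.0000−31.7167)/(88.7453−54.8133)=-0.9347; B=V−Δ·S=74.7310
Node (3,3) S=105.6492: V=(p*·0.0000+(1−p*)·0.0000)/1.11=0.0000; Δ=(0.0000−0.0000)/(143.6828−88.7453)=0.0000; B=V−Δ·S=0.0000
Node (2,0) S=29.6352: V=(p*·37.6511+(1−p*)·53.0614)/1.11=40.5945; Δ=(37.6511−53.0614)/(40.3039−24.8936)=-1.0000; B=V−Δ·S=70.2297
Node (2,1) S=47.9808: V=(p*·13.7373+(1−p*)·37.6511)/1.11=22.7336; Δ=(13.7373−37.6511)/(65.2539−40.3039)=-0.9585; B=V−Δ·S=68.7216
Node (2,2) S=77.6832: V=(p*·0.0000+(1−p*)·13.7373)/1.11=5.9500; Δ=(0.0000−13.7373)/(105.6492−65.2539)=-0.3401; B=V−Δ·S=32.3679
Node (1,0) S=35.2800: V=(p*·22.7336+(1−p*)·40.5945)/1.11=28.2167; Δ=(22.7336−40.5945)/(47.9808−29.6352)=-0.9736; B=V−Δ·S=62.5646
Node (1,1) S=57.1200: V=(p*·5.9500+(1−p*)·22.7336)/1.11=12.6298; Δ=(5.9500−22.7336)/(77.6832−47.9808)=-0.5651; B=V−Δ·S=44.9060
Node (0,0) S=42.0000: V=(p*·12.6298+(1−p*)·28.2167)/1.11=18.1293; Δ=(12.6298−28.2167)/(57.1200−35.2800)=-0.7137; B=V−Δ·S=48.1042
Check: Δ(0,0)·S0 + B(0,0) = 18.1293 = V0.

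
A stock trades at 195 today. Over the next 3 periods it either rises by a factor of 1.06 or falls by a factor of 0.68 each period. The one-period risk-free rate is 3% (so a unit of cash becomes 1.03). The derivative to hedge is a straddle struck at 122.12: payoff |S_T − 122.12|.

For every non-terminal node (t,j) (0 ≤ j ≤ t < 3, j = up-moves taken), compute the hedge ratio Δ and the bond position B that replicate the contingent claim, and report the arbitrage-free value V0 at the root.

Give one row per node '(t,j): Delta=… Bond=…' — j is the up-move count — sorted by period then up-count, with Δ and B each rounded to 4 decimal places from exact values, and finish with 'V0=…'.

(0,0): Delta=0.8964 Bond=-90.6568
(1,0): Delta=-0.0463 Bond=31.6221
(1,1): Delta=0.9482 Bond=-104.0907
(2,0): Delta=-1.0000 Bond=118.5631
(2,1): Delta=0.0061 Bond=25.2000
(2,2): Delta=1.0000 Bond=-118.5631
V0=84.1343

Since d<R<u, set p* = (R−d)/(u−d) = 0.9211; price each node as the discounted p*-expectation of its children.
Terminal payoffs: V(3,0)=60.8058, V(3,1)=26.5419, V(3,2)=26.8694, V(3,3)=110.1281
Node (2,0) S=90.1680: V=(p*·26.5419+(1−p*)·60.8058)/1.03=28.3951; Δ=(26.5419−60.8058)/(95.5781−61.3142)=-1.0000; B=V−Δ·S=118.5631
Node (2,1) S=140.5560: V=(p*·26.8694+(1−p*)·26.5419)/1.03=26.0617; Δ=(26.8694−26.5419)/(148.9894−95.5781)=0.0061; B=V−Δ·S=25.2000
Node (2,2) S=219.1020: V=(p*·110.1281+(1−p*)·26.8694)/1.03=100.5389; Δ=(110.1281−26.8694)/(232.2481−148.9894)=1.0000; B=V−Δ·S=-118.5631
Node (1,0) S=132.6000: V=(p*·26.0617+(1−p*)·28.3951)/1.03=25.4814; Δ=(26.0617−28.3951)/(140.5560−90.1680)=-0.0463; B=V−Δ·S=31.6221
Node (1,1) S=206.7000: V=(p*·100.5389+(1−p*)·26.0617)/1.03=91.9021; Δ=(100.5389−26.0617)/(219.1020−140.5560)=0.9482; B=V−Δ·S=-104.0907
Node (0,0) S=195.0000: V=(p*·91.9021+(1−p*)·25.4814)/1.03=84.1343; Δ=(91.9021−25.4814)/(206.7000−132.6000)=0.8964; B=V−Δ·S=-90.6568
The time-0 hedge costs 84.1343, which is the no-arbitrage price.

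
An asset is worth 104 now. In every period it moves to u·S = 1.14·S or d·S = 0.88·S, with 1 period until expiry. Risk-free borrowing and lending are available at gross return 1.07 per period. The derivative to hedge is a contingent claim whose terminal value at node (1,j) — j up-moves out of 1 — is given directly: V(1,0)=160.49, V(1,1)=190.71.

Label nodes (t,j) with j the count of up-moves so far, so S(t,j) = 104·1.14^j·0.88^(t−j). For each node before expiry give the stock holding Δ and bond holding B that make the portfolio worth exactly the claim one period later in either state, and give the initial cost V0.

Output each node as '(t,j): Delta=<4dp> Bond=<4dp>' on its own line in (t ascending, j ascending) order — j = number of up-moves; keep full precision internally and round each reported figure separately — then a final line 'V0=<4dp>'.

Risk-neutral probability p* = (R−d)/(u−d) = (1.07−0.88)/(1.14−0.88) = 0.7308.
Terminal values V(1,·): V(1,0)=160.4900, V(1,1)=190.7100
Node (0,0) S=104.0000: V=(p*·190.7100+(1−p*)·160.4900)/1.07=170.6298; Δ=(190.7100−160.4900)/(118.5600−91.5200)=1.1176; B=V−Δ·S=54.3990
Each (Δ,B) replicates both successor values, so the strategy is self-financing and V0 is arbitrage-free.

(0,0): Delta=1.1176 Bond=54.3990
V0=170.6298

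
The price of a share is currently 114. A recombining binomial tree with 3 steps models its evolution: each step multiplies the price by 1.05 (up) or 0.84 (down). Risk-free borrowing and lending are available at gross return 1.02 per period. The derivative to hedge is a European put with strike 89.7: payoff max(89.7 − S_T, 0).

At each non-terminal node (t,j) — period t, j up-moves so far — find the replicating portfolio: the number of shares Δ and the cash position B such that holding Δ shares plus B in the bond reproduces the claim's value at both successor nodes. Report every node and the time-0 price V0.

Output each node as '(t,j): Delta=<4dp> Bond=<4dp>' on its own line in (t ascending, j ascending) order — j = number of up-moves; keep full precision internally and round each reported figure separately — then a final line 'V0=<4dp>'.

(0,0): Delta=-0.0654 Bond=7.7709
(1,0): Delta=-0.3366 Bond=33.9005
(1,1): Delta=-0.0292 Bond=3.5973
(2,0): Delta=-1.0000 Bond=87.9412
(2,1): Delta=-0.2481 Bond=25.6847
(2,2): Delta=0.0000 Bond=0.0000
V0=0.3199

Since d<R<u, set p* = (R−d)/(u−d) = 0.8571; price each node as the discounted p*-expectation of its children.
Terminal payoffs: V(3,0)=22.1317, V(3,1)=5.2397, V(3,2)=0.0000, V(3,3)=0.0000
Node (2,0) S=80.4384: V=(p*·5.2397+(1−p*)·22.1317)/1.02=7.5028; Δ=(5.2397−22.1317)/(84.4603−67.5683)=-1.0000; B=V−Δ·S=87.9412
Node (2,1) S=100.5480: V=(p*·0.0000+(1−p*)·5.2397)/1.02=0.7338; Δ=(0.0000−5.2397)/(105.5754−84.4603)=-0.2481; B=V−Δ·S=25.6847
Node (2,2) S=125.6850: V=(p*·0.0000+(1−p*)·0.0000)/1.02=0.0000; Δ=(0.0000−0.0000)/(131.9693−105.5754)=0.0000; B=V−Δ·S=0.0000
Node (1,0) S=95.7600: V=(p*·0.7338+(1−p*)·7.5028)/1.02=1.6675; Δ=(0.7338−7.5028)/(100.5480−80.4384)=-0.3366; B=V−Δ·S=33.9005
Node (1,1) S=119.7000: V=(p*·0.0000+(1−p*)·0.7338)/1.02=0.1028; Δ=(0.0000−0.7338)/(125.6850−100.5480)=-0.0292; B=V−Δ·S=3.5973
Node (0,0) S=114.0000: V=(p*·0.1028+(1−p*)·1.6675)/1.02=0.3199; Δ=(0.1028−1.6675)/(119.7000−95.7600)=-0.0654; B=V−Δ·S=7.7709
Self-financing check: at every node Δ·S+B equals the discounted successor values.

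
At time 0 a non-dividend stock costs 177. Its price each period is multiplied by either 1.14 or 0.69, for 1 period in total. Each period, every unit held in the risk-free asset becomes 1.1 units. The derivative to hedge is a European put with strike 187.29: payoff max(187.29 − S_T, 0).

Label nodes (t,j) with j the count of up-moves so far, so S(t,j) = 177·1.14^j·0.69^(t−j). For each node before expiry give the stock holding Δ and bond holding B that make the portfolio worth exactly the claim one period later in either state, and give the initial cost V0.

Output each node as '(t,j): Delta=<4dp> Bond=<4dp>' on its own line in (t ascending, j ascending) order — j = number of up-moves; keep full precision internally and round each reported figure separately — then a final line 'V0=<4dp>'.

No-arbitrage ⇒ martingale measure with p* = (R−d)/(u−d) = 0.9111.
Terminal payoffs: V(1,0)=65.1600, V(1,1)=0.0000
(0,0): S=177.0000. Δ = (V_up−V_dn)/(S_up−S_dn) = (0.0000−65.1600)/(201.7800−122.1300) = -0.8181. V = [p*·0.0000 + (1−p*)·65.1600]/1.1 = 5.2655. B = V − Δ·S = 150.0655.
Self-financing check: at every node Δ·S+B equals the discounted successor values.

(0,0): Delta=-0.8181 Bond=150.0655
V0=5.2655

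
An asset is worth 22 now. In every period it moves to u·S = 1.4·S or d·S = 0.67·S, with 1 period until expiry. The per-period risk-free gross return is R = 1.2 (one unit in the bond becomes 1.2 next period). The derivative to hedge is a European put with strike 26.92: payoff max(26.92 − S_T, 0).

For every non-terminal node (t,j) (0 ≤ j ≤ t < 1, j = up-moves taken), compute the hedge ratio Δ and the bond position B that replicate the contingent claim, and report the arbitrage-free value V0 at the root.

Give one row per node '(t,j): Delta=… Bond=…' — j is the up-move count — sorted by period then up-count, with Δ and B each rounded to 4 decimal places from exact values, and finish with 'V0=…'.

(0,0): Delta=-0.7584 Bond=19.4658
V0=2.7808

Since d<R<u, set p* = (R−d)/(u−d) = 0.7260; price each node as the discounted p*-expectation of its children.
Terminal values V(1,·): V(1,0)=12.1800, V(1,1)=0.0000
  t=0,j=0: stock 22.0000 → up 30.8000 (V=0.0000), down 14.7400 (V=12.1800). Price 2.7808; hedge Δ=-0.7584, bond B=19.4658.
Each (Δ,B) replicates both successor values, so the strategy is self-financing and V0 is arbitrage-free.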